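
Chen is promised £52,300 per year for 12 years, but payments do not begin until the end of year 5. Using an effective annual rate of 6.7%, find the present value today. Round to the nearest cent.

PV at t=4 (ordinary 12-year annuity): 52300 × a(12|0.067) = 52300 × 8.071246 = 422,126.1588
Discount back 4 years: 422,126.1588 × (1+0.067)^(−4) = 422,126.1588 × 0.771511 = 325,675.1247

£325,675.12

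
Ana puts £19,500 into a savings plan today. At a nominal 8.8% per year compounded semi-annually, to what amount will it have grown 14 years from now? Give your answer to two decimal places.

£65,110.13

Periodic rate i = 0.088/2 = 0.044; n = 14 × 2 = 28 periods.
FV = 19,500 × (1 + 0.044)^28 = 65,110.1317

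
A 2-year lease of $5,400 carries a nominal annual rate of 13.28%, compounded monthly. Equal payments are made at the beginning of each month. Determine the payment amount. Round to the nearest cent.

$254.62

i = 0.1328/12 = 0.0110667 per month; n = 2·12 = 24.
PMT = 5400 / ( [1 − (1+0.0110667)^(−24)] / 0.0110667 × (1+i) ) = 5400 / 21.208172 = 254.6188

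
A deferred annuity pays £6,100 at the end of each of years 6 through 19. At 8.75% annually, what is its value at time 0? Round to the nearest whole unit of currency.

Value one period before first payment (t=5): 6100 × [1 − (1+0.0875)^(−14)] / 0.0875 = 6100 × 7.896884 = 48,170.9939
PV₀ = 48,170.9939 / (1+0.0875)^5 = 48,170.9939 / 1.521060 = 31,669.3595

£31,669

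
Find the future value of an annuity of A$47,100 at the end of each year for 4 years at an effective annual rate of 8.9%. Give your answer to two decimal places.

A$215,076.92

FV = 47100 × [(1+0.089)^4 − 1] / 0.089 = 47100 × 4.566389 = 215,076.9204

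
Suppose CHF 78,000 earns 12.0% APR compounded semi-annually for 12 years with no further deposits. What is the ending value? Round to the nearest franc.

CHF 315,817

i = 0.12/2 = 0.06 per half-year; n = 12·2 = 24.
78,000 × (1+0.06)^24 = 78,000 × 4.048935 = 315,816.9020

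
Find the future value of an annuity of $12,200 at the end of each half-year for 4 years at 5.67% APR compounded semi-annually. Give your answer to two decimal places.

i = 0.0567/2 = 0.02835 per half-year; n = 4·2 = 8.
FV = 12200 × [(1+0.02835)^8 − 1] / 0.02835 = 12200 × 8.840440 = 107,853.3697

$107,853.37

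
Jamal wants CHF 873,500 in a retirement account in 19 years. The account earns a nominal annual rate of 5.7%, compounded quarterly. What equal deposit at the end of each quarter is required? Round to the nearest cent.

i = 0.057/4 = 0.01425 per quarter; n = 19·4 = 76.
FV-annuity factor = 135.511342; PMT = 873500 / 135.511342 = 6,445.9549

CHF 6,445.95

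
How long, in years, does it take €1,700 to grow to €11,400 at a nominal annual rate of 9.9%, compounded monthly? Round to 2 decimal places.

19.30 years

Periodic rate i = 0.099/12 = 0.00825.
n = ln(11400/1700) / ln(1+0.00825) = ln(6.70588) / 0.008216 = 231.6151 months
= 231.6151/12 years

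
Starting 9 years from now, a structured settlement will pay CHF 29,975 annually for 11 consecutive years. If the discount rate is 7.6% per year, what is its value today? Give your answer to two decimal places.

CHF 121,441.88

PV at t=8 (ordinary 11-year annuity): 29975 × a(11|0.076) = 29975 × 7.279599 = 218,205.9835
Discount back 8 years: 218,205.9835 × (1+0.076)^(−8) = 218,205.9835 × 0.556547 = 121,441.8808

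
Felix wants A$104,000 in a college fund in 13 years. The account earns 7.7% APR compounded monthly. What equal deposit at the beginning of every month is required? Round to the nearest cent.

A$387.24

Periodic rate i = 0.077/12 = 0.00641667; n = 13 × 12 = 156 periods.
PMT = 104000 / ( [(1+0.00641667)^156 − 1] / 0.00641667 × (1+i) ) = 104000 / 268.566438 = 387.2412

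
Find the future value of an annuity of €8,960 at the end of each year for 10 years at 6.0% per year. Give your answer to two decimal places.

FV = PMT · [(1+i)^n − 1] / i = 8960 · 13.180795 = 118,099.9227

€118,099.92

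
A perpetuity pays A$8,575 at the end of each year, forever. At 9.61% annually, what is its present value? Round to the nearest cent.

A$89,229.97

PV = C/r = 8575/0.0961 = 89,229.9688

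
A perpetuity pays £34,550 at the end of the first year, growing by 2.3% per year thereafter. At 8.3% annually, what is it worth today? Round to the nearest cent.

£575,833.33

PV = PMT / (i − g) = 34550 / (0.083 − 0.023) = 34550 / 0.060000 = 575,833.3333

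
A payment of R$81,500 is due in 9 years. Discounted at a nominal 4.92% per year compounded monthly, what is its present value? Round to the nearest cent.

With 12 periods per year: i = 0.0041, n = 108.
PV = FV·(1+i)^(−n) = 81,500 × 0.642817 = 52,389.6099

R$52,389.61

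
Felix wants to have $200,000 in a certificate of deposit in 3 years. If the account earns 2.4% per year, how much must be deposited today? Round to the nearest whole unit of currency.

$186,265

PV = FV·(1+i)^(−n) = 200,000 × 0.931323 = 186,264.5149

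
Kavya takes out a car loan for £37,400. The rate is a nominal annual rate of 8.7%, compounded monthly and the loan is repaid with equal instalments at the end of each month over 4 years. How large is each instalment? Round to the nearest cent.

With 12 periods per year: i = 0.00725, n = 48.
Annuity-PV factor = 40.415739; PMT = 37400 / 40.415739 = 925.3821

£925.38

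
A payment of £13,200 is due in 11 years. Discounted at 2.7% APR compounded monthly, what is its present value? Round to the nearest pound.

£9,811

With 12 periods per year: i = 0.00225, n = 132.
Discount factor = (1+0.00225)^(−132) = 0.743292; PV = 13,200 × 0.743292 = 9,811.4538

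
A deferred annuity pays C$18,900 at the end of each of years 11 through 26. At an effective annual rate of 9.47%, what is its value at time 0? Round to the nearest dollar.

Value one period before first payment (t=10): 18900 × [1 − (1+0.0947)^(−16)] / 0.0947 = 18900 × 8.076940 = 152,654.1635
PV₀ = 152,654.1635 / (1+0.0947)^10 = 152,654.1635 / 2.471446 = 61,767.1372

C$61,767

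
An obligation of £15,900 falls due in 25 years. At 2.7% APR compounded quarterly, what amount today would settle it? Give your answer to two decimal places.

£8,113.97

Periodic rate i = 0.027/4 = 0.00675; n = 25 × 4 = 100 periods.
Discount factor = (1+0.00675)^(−100) = 0.510312; PV = 15,900 × 0.510312 = 8,113.9681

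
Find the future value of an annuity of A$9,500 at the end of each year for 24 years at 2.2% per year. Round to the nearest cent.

FV = PMT · [(1+i)^n − 1] / i = 9500 · 31.175453 = 296,166.8061

A$296,166.81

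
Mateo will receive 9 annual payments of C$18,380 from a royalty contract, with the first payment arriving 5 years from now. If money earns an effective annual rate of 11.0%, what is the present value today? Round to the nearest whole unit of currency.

C$67,040

PV at t=4 (ordinary 9-year annuity): 18380 × a(9|0.11) = 18380 × 5.537048 = 101,770.9336
Discount back 4 years: 101,770.9336 × (1+0.11)^(−4) = 101,770.9336 × 0.658731 = 67,039.6663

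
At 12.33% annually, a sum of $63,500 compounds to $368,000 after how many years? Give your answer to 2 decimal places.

15.11 years

(1+i)^n = 368000/63500 = 5.79528, so n = ln 5.79528 / ln 1.1233 = 15.1116 years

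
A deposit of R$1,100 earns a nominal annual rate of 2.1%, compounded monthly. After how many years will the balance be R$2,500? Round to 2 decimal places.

Periodic rate i = 0.021/12 = 0.00175.
n = ln(2500/1100) / ln(1+0.00175) = ln(2.27273) / 0.001748 = 469.5421 months
= 469.5421/12 years

39.13 years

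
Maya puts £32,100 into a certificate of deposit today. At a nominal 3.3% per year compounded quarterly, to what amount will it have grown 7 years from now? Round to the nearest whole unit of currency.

£40,403

Periodic rate i = 0.033/4 = 0.00825; n = 7 × 4 = 28 periods.
32,100 × (1+0.00825)^28 = 32,100 × 1.258666 = 40,403.1747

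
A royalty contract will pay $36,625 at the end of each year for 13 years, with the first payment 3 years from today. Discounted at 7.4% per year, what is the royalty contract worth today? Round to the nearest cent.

$259,457.28

Value one period before first payment (t=2): 36625 × [1 − (1+0.074)^(−13)] / 0.074 = 36625 × 8.171406 = 299,277.7455
PV₀ = 299,277.7455 / (1+0.074)^2 = 299,277.7455 / 1.153476 = 259,457.2800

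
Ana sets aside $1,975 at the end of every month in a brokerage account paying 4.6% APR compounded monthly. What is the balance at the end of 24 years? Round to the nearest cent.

$1,035,508.35

i = 0.046/12 = 0.00383333 per month; n = 24·12 = 288.
FV = 1975 × [(1+0.00383333)^288 − 1] / 0.00383333 = 1975 × 524.308027 = 1,035,508.3534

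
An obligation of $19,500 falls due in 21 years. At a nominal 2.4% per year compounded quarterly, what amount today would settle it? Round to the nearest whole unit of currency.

$11,798

With 4 periods per year: i = 0.006, n = 84.
PV = FV·(1+i)^(−n) = 19,500 × 0.605020 = 11,797.8870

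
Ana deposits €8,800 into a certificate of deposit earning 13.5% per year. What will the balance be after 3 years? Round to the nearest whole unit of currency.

€12,867

8,800 × (1+0.135)^3 = 8,800 × 1.462135 = 12,866.7913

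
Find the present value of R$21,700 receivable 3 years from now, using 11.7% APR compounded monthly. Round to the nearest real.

With 12 periods per year: i = 0.00975, n = 36.
PV = FV·(1+i)^(−n) = 21,700 × 0.705182 = 15,302.4408

R$15,302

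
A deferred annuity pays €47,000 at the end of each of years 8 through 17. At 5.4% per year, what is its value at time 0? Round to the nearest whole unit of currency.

PV at t=7 (ordinary 10-year annuity): 47000 × a(10|0.054) = 47000 × 7.573913 = 355,973.8888
PV₀ = 355,973.8888 / (1+0.054)^7 = 355,973.8888 / 1.445055 = 246,339.3930

€246,339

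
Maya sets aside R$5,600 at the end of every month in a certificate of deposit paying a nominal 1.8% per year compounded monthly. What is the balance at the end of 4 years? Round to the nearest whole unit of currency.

With 12 periods per year: i = 0.0015, n = 48.
Accumulation factor s(48|0.0015) = 49.731581; FV = 5600 × 49.731581 = 278,496.8562

R$278,497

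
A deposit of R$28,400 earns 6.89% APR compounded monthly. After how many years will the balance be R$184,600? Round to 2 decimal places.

Periodic rate i = 0.0689/12 = 0.00574167.
(1+i)^n = 184600/28400 = 6.50000, so n = ln 6.50000 / ln 1.00574 = 326.9383 months
= 326.9383/12 years

27.24 years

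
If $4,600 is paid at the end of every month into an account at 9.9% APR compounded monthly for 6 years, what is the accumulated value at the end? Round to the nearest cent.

Periodic rate i = 0.099/12 = 0.00825; n = 6 × 12 = 72 periods.
FV = 4600 × [(1+0.00825)^72 − 1] / 0.00825 = 4600 × 97.795214 = 449,857.9832

$449,857.98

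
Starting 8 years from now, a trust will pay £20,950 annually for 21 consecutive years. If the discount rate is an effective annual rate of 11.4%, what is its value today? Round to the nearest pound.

PV at t=7 (ordinary 21-year annuity): 20950 × a(21|0.114) = 20950 × 7.863051 = 164,730.9116
Discount back 7 years: 164,730.9116 × (1+0.114)^(−7) = 164,730.9116 × 0.469682 = 77,371.0990

£77,371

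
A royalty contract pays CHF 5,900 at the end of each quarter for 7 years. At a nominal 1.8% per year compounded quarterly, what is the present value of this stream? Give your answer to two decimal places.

With 4 periods per year: i = 0.0045, n = 28.
PV = PMT · [1 − (1+i)^(−n)] / i = 5900 · 26.252428 = 154,889.3271

CHF 154,889.33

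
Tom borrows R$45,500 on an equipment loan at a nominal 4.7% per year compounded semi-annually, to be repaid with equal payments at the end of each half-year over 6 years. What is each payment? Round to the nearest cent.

R$4,395.48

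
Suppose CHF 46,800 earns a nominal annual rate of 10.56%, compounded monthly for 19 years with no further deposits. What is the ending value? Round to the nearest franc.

Periodic rate i = 0.1056/12 = 0.0088; n = 19 × 12 = 228 periods.
FV = 46,800 × (1 + 0.0088)^228 = 344,986.9173

CHF 344,987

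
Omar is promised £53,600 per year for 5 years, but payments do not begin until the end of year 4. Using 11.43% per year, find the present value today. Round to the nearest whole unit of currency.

£141,643

PV at t=3 (ordinary 5-year annuity): 53600 × a(5|0.1143) = 53600 × 3.656265 = 195,975.7902
PV₀ = 195,975.7902 / (1+0.1143)^3 = 195,975.7902 / 1.383587 = 141,643.2988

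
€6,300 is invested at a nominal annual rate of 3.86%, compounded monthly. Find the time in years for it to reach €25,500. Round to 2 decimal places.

36.28 years

Periodic rate i = 0.0386/12 = 0.00321667.
(1+i)^n = 25500/6300 = 4.04762, so n = ln 4.04762 / ln 1.00322 = 435.3501 months
= 435.3501/12 years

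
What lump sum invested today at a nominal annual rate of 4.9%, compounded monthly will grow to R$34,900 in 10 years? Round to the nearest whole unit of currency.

R$21,402

With 12 periods per year: i = 0.00408333, n = 120.
PV = FV·(1+i)^(−n) = 34,900 × 0.613238 = 21,402.0033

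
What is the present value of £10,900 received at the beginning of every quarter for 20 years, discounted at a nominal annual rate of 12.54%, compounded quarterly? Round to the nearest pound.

£328,241

i = 0.1254/4 = 0.03135 per quarter; n = 20·4 = 80.
PV = 10900 × [1 − (1+0.03135)^(−80)] / 0.03135 × (1+i) = 10900 × 30.113840 = 328,240.8596
(Beginning-of-period payments → annuity-due factor ×(1+i).)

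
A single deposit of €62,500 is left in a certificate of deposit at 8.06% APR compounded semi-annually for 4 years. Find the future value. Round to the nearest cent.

i = 0.0806/2 = 0.0403 per half-year; n = 4·2 = 8.
62,500 × (1+0.0403)^8 = 62,500 × 1.371730 = 85,733.1548

€85,733.15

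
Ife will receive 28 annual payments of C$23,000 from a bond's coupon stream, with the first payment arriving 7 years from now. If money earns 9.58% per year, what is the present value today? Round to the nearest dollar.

Value one period before first payment (t=6): 23000 × [1 − (1+0.0958)^(−28)] / 0.0958 = 23000 × 9.632741 = 221,553.0543
PV₀ = 221,553.0543 / (1+0.0958)^6 = 221,553.0543 / 1.731362 = 127,964.6358

C$127,965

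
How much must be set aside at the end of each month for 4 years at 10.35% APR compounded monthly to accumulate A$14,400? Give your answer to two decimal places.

Periodic rate i = 0.1035/12 = 0.008625; n = 4 × 12 = 48 periods.
PMT = 14400 / ( [(1+0.008625)^48 − 1] / 0.008625 ) = 14400 / 59.150600 = 243.4464

A$243.45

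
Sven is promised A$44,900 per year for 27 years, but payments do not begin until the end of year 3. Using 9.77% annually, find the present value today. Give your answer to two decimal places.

A$350,619.27

Value one period before first payment (t=2): 44900 × [1 − (1+0.0977)^(−27)] / 0.0977 = 44900 × 9.409288 = 422,477.0371
PV₀ = 422,477.0371 / (1+0.0977)^2 = 422,477.0371 / 1.204945 = 350,619.2693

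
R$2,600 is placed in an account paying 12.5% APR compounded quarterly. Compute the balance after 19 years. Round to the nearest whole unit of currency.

i = 0.125/4 = 0.03125 per quarter; n = 19·4 = 76.
2,600 × (1+0.03125)^76 = 2,600 × 10.367190 = 26,954.6953

R$26,955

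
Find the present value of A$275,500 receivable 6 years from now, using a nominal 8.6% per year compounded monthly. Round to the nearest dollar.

A$164,750

Periodic rate i = 0.086/12 = 0.00716667; n = 6 × 12 = 72 periods.
Discount factor = (1+0.00716667)^(−72) = 0.598003; PV = 275,500 × 0.598003 = 164,749.7806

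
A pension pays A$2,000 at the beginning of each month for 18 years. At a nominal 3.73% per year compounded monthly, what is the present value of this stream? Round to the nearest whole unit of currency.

i = 0.0373/12 = 0.00310833 per month; n = 18·12 = 216.
PV = 2000 × [1 − (1+0.00310833)^(−216)] / 0.00310833 × (1+i) = 2000 × 157.638588 = 315,277.1755
(Beginning-of-period payments → annuity-due factor ×(1+i).)

A$315,277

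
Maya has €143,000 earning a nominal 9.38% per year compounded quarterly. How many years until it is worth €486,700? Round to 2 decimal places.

Periodic rate i = 0.0938/4 = 0.02345.
n = ln(486700/143000) / ln(1+0.02345) = ln(3.40350) / 0.023179 = 52.8405 quarters
= 52.8405/4 years

13.21 years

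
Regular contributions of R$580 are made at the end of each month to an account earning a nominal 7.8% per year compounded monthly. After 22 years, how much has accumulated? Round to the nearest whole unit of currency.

R$404,343

Periodic rate i = 0.078/12 = 0.0065; n = 22 × 12 = 264 periods.
FV = 580 × [(1+0.0065)^264 − 1] / 0.0065 = 580 × 697.143654 = 404,343.3193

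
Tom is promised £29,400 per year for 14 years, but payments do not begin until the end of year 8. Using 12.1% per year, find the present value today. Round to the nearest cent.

Value one period before first payment (t=7): 29400 × [1 − (1+0.121)^(−14)] / 0.121 = 29400 × 6.594388 = 193,874.9927
Discount back 7 years: 193,874.9927 × (1+0.121)^(−7) = 193,874.9927 × 0.449532 = 87,153.0332

£87,153.03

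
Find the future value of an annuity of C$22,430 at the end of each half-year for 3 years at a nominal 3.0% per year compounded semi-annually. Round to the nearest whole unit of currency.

C$139,729

Periodic rate i = 0.03/2 = 0.015; n = 3 × 2 = 6 periods.
FV = PMT · [(1+i)^n − 1] / i = 22430 · 6.229551 = 139,728.8273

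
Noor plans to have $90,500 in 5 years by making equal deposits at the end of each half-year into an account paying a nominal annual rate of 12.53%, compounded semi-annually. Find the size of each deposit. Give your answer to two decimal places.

Periodic rate i = 0.1253/2 = 0.06265; n = 5 × 2 = 10 periods.
PMT = 90500 / ( [(1+0.06265)^10 − 1] / 0.06265 ) = 90500 / 13.345985 = 6,781.0658

$6,781.07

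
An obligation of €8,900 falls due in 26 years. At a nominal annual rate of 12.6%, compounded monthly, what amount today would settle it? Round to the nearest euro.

With 12 periods per year: i = 0.0105, n = 312.
Discount factor = (1+0.0105)^(−312) = 0.038430; PV = 8,900 × 0.038430 = 342.0258

€342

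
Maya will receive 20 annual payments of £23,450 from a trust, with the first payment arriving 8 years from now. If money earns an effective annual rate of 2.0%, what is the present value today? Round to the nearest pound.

£333,809

PV at t=7 (ordinary 20-year annuity): 23450 × a(20|0.02) = 23450 × 16.351433 = 383,441.1119
Discount back 7 years: 383,441.1119 × (1+0.02)^(−7) = 383,441.1119 × 0.870560 = 333,808.5629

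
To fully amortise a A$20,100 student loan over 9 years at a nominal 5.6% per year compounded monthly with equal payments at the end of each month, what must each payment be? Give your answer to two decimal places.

A$237.36

With 12 periods per year: i = 0.00466667, n = 108.
Annuity-PV factor = 84.681851; PMT = 20100 / 84.681851 = 237.3590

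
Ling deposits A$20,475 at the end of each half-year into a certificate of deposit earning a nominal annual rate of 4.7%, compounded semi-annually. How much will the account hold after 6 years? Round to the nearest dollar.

A$280,081

Periodic rate i = 0.047/2 = 0.0235; n = 6 × 2 = 12 periods.
FV = PMT · [(1+i)^n − 1] / i = 20475 · 13.679167 = 280,080.9515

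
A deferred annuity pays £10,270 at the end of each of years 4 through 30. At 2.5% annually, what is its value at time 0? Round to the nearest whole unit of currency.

£185,623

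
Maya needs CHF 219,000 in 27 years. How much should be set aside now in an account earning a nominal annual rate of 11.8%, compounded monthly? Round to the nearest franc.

With 12 periods per year: i = 0.00983333, n = 324.
PV = FV·(1+i)^(−n) = 219,000 × 0.041985 = 9,194.7649

CHF 9,195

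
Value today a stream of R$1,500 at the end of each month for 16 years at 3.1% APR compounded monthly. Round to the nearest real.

R$226,828

Periodic rate i = 0.031/12 = 0.00258333; n = 16 × 12 = 192 periods.
Annuity factor a(192|0.00258333) = 151.218876; PV = 1500 × 151.218876 = 226,828.3143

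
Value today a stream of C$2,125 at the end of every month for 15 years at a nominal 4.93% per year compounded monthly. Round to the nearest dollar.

i = 0.0493/12 = 0.00410833 per month; n = 15·12 = 180.
PV = PMT · [1 − (1+i)^(−n)] / i = 2125 · 127.040270 = 269,960.5730

C$269,961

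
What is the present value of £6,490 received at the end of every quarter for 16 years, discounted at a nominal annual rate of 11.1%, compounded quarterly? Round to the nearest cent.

Periodic rate i = 0.111/4 = 0.02775; n = 16 × 4 = 64 periods.
PV = PMT · [1 − (1+i)^(−n)] / i = 6490 · 29.785202 = 193,305.9633

£193,305.96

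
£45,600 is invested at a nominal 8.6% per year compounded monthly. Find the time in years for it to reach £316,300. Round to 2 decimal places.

22.60 years

Periodic rate i = 0.086/12 = 0.00716667.
n = ln(316300/45600) / ln(1+0.00716667) = ln(6.93640) / 0.007141 = 271.2161 months
= 271.2161/12 years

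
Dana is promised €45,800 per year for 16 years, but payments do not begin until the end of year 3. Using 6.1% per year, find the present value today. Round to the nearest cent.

€408,349.82

Value one period before first payment (t=2): 45800 × [1 − (1+0.061)^(−16)] / 0.061 = 45800 × 10.036855 = 459,687.9693
Discount back 2 years: 459,687.9693 × (1+0.061)^(−2) = 459,687.9693 × 0.888320 = 408,349.8214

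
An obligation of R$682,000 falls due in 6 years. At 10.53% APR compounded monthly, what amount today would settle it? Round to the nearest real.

R$363,575

With 12 periods per year: i = 0.008775, n = 72.
Discount factor = (1+0.008775)^(−72) = 0.533101; PV = 682,000 × 0.533101 = 363,574.9880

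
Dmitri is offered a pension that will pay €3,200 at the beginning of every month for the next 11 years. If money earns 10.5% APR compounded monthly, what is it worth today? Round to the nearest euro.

i = 0.105/12 = 0.00875 per month; n = 11·12 = 132.
Annuity factor a(132|0.00875) × (1+i) = 78.781148; PV = 3200 × 78.781148 = 252,099.6732
(annuity-due: payments at period start, so ×(1+i).)

€252,100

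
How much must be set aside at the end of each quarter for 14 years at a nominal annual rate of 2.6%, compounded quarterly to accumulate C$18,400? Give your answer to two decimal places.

C$273.45

With 4 periods per year: i = 0.0065, n = 56.
PMT = 18400 / ( [(1+0.0065)^56 − 1] / 0.0065 ) = 18400 / 67.289251 = 273.4464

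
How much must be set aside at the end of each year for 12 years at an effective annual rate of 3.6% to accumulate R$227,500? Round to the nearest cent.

FV-annuity factor = 14.685603; PMT = 227500 / 14.685603 = 15,491.3629

R$15,491.36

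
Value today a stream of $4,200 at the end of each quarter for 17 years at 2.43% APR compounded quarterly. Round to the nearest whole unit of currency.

$233,386

i = 0.0243/4 = 0.006075 per quarter; n = 17·4 = 68.
PV = PMT · [1 − (1+i)^(−n)] / i = 4200 · 55.568156 = 233,386.2534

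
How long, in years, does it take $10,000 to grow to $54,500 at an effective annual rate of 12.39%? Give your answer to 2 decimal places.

n = ln(54500/10000) / ln(1+0.1239) = ln(5.45000) / 0.116805 = 14.5167 years

14.52 years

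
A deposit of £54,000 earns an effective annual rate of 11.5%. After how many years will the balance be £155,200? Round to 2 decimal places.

(1+i)^n = 155200/54000 = 2.87407, so n = ln 2.87407 / ln 1.115 = 9.6986 years

9.70 years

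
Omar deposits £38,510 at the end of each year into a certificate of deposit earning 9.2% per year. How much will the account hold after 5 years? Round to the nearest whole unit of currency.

£231,391

Accumulation factor s(5|0.092) = 6.008605; FV = 38510 × 6.008605 = 231,391.3816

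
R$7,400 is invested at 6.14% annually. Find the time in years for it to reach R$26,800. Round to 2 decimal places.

n = ln(26800/7400) / ln(1+0.0614) = ln(3.62162) / 0.059589 = 21.5967 years

21.60 years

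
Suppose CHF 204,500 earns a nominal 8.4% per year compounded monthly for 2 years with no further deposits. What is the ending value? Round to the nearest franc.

i = 0.084/12 = 0.007 per month; n = 2·12 = 24.
FV = 204,500 × (1 + 0.007)^24 = 241,768.9952

CHF 241,769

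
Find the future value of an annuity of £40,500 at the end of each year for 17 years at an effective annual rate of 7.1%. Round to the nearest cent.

Accumulation factor s(17|0.071) = 31.118014; FV = 40500 × 31.118014 = 1,260,279.5602

£1,260,279.56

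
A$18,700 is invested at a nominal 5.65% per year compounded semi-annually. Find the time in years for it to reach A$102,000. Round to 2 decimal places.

30.45 years

Periodic rate i = 0.0565/2 = 0.02825.
n = ln(102000/18700) / ln(1+0.02825) = ln(5.45455) / 0.027858 = 60.8956 half-years
= 60.8956/2 years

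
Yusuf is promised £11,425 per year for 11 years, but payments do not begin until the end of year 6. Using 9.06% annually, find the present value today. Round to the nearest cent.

PV at t=5 (ordinary 11-year annuity): 11425 × a(11|0.0906) = 11425 × 6.785938 = 77,529.3372
Discount back 5 years: 77,529.3372 × (1+0.0906)^(−5) = 77,529.3372 × 0.648146 = 50,250.2937

£50,250.29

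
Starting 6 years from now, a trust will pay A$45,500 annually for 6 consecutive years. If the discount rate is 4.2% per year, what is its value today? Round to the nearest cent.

A$192,911.68

PV at t=5 (ordinary 6-year annuity): 45500 × a(6|0.042) = 45500 × 5.208177 = 236,972.0421
Discount back 5 years: 236,972.0421 × (1+0.042)^(−5) = 236,972.0421 × 0.814069 = 192,911.6769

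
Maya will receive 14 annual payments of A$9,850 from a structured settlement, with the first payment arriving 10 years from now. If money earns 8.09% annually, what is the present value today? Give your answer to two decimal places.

PV at t=9 (ordinary 14-year annuity): 9850 × a(14|0.0809) = 9850 × 8.201314 = 80,782.9412
Discount back 9 years: 80,782.9412 × (1+0.0809)^(−9) = 80,782.9412 × 0.496513 = 40,109.7550

A$40,109.76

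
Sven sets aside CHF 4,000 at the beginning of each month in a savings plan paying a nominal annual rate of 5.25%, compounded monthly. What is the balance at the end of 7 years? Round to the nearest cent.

With 12 periods per year: i = 0.004375, n = 84.
FV = PMT · [(1+i)^n − 1] / i × (1+i) = 4000 · 101.691580 = 406,766.3197
Payments are at the start of each period, so multiply by (1+i).

CHF 406,766.32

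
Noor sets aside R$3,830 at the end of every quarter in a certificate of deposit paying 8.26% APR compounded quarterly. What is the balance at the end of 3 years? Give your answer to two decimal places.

Periodic rate i = 0.0826/4 = 0.02065; n = 3 × 4 = 12 periods.
FV = PMT · [(1+i)^n − 1] / i = 3830 · 13.461219 = 51,556.4698

R$51,556.47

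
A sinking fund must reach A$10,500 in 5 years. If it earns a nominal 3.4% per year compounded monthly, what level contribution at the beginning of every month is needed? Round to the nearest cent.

A$160.34

Periodic rate i = 0.034/12 = 0.00283333; n = 5 × 12 = 60 periods.
FV-annuity factor × (1+i) = 65.486183; PMT = 10500 / 65.486183 = 160.3392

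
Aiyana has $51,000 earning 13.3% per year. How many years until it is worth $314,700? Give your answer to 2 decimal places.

n = ln(314700/51000) / ln(1+0.133) = ln(6.17059) / 0.124869 = 14.5736 years

14.57 years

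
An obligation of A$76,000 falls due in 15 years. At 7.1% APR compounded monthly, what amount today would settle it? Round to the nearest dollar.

A$26,282

With 12 periods per year: i = 0.00591667, n = 180.
Discount factor = (1+0.00591667)^(−180) = 0.345811; PV = 76,000 × 0.345811 = 26,281.6662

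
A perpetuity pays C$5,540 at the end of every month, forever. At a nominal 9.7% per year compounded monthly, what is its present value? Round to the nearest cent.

Periodic rate i = 0.097/12 = 0.00808333.
PV = C/r = 5540/0.00808333 = 685,360.8247

C$685,360.82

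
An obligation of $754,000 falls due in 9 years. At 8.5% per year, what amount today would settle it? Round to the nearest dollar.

$361,829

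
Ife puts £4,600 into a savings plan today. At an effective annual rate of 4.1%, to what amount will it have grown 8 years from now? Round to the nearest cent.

FV = 4,600 × (1 + 0.041)^8 = 6,344.0072

£6,344.01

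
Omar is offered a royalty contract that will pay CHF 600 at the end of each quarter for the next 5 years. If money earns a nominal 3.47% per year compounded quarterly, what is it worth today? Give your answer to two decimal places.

i = 0.0347/4 = 0.008675 per quarter; n = 5·4 = 20.
Annuity factor a(20|0.008675) = 18.288595; PV = 600 × 18.288595 = 10,973.1570

CHF 10,973.16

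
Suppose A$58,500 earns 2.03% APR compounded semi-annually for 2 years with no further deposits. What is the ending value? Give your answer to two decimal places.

A$60,911.51

With 2 periods per year: i = 0.01015, n = 4.
58,500 × (1+0.01015)^4 = 58,500 × 1.041222 = 60,911.5062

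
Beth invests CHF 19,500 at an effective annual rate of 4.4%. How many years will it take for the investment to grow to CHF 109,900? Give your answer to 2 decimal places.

n = ln(109900/19500) / ln(1+0.044) = ln(5.63590) / 0.043059 = 40.1574 years

40.16 years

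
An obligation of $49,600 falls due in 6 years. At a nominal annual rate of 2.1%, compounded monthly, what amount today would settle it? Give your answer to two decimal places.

$43,732.91

With 12 periods per year: i = 0.00175, n = 72.
PV = 49,600 / (1 + 0.00175)^72 = 49,600 / 1.134157 = 43,732.9121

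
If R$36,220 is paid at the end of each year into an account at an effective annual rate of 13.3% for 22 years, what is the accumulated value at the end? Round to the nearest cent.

R$3,975,378.81

FV = 36220 × [(1+0.133)^22 − 1] / 0.133 = 36220 × 109.756455 = 3,975,378.8121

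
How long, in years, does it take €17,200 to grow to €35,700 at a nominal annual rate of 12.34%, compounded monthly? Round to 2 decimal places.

5.95 years

Periodic rate i = 0.1234/12 = 0.0102833.
n = ln(35700/17200) / ln(1+0.0102833) = ln(2.07558) / 0.010231 = 71.3766 months
= 71.3766/12 years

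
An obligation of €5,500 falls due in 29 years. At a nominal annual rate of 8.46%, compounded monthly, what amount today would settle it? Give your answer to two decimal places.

With 12 periods per year: i = 0.00705, n = 348.
PV = 5,500 / (1 + 0.00705)^348 = 5,500 / 11.528154 = 477.0929

€477.09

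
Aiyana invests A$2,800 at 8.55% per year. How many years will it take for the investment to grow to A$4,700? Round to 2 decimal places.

6.31 years

(1+i)^n = 4700/2800 = 1.67857, so n = ln 1.67857 / ln 1.0855 = 6.3132 years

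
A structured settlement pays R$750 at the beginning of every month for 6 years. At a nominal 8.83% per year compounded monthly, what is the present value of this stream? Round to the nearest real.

i = 0.0883/12 = 0.00735833 per month; n = 6·12 = 72.
PV = PMT · [1 − (1+i)^(−n)] / i × (1+i) = 750 · 56.147516 = 42,110.6372
(annuity-due: payments at period start, so ×(1+i).)

R$42,111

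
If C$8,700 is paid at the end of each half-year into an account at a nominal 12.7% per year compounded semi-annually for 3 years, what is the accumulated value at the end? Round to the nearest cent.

C$61,222.63

With 2 periods per year: i = 0.0635, n = 6.
FV = PMT · [(1+i)^n − 1] / i = 8700 · 7.037084 = 61,222.6335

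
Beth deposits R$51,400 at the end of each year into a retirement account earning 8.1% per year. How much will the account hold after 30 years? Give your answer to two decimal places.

R$5,930,646.58

FV = PMT · [(1+i)^n − 1] / i = 51400 · 115.382229 = 5,930,646.5792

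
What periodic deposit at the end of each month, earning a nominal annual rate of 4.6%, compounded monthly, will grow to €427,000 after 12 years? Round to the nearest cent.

€2,227.31

Periodic rate i = 0.046/12 = 0.00383333; n = 12 × 12 = 144 periods.
PMT = 427000 / ( [(1+0.00383333)^144 − 1] / 0.00383333 ) = 427000 / 191.710745 = 2,227.3139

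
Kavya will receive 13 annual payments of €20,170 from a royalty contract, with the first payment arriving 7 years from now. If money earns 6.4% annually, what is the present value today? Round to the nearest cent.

€120,238.71

Value one period before first payment (t=6): 20170 × [1 − (1+0.064)^(−13)] / 0.064 = 20170 × 8.649443 = 174,459.2748
Discount back 6 years: 174,459.2748 × (1+0.064)^(−6) = 174,459.2748 × 0.689208 = 120,238.7064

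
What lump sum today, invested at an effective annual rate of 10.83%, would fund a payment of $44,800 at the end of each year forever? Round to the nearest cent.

$413,665.74

PV = PMT / i = 44800 / 0.1083 = 413,665.7433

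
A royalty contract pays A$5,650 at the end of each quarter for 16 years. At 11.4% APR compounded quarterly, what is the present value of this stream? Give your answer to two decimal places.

A$165,426.36

Periodic rate i = 0.114/4 = 0.0285; n = 16 × 4 = 64 periods.
PV = PMT · [1 − (1+i)^(−n)] / i = 5650 · 29.279003 = 165,426.3648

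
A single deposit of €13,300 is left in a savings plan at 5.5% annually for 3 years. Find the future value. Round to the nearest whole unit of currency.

€15,617

FV = 13,300 × (1 + 0.055)^3 = 15,617.4103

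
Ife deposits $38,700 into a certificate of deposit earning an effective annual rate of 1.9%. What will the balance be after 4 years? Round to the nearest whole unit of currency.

FV = PV·(1+i)^n = 38,700 × 1.078194 = 41,726.0910

$41,726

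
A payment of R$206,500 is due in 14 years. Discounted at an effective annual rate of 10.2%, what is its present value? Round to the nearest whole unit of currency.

PV = FV·(1+i)^(−n) = 206,500 × 0.256719 = 53,012.4325

R$53,012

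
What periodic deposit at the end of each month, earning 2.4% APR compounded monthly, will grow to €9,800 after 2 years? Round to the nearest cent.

€399.02

With 12 periods per year: i = 0.002, n = 24.
FV-annuity factor = 24.560182; PMT = 9800 / 24.560182 = 399.0198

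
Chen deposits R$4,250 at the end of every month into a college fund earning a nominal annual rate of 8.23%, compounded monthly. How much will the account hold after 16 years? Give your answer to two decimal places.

With 12 periods per year: i = 0.00685833, n = 192.
Accumulation factor s(192|0.00685833) = 395.828872; FV = 4250 × 395.828872 = 1,682,272.7057

R$1,682,272.71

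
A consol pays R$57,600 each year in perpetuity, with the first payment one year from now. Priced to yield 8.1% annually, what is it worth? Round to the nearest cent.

PV = PMT / i = 57600 / 0.081 = 711,111.1111

R$711,111.11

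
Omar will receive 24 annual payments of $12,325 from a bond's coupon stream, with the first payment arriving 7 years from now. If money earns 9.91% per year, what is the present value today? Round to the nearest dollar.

Value one period before first payment (t=6): 12325 × [1 − (1+0.0991)^(−24)] / 0.0991 = 12325 × 9.046017 = 111,492.1582
PV₀ = 111,492.1582 / (1+0.0991)^6 = 111,492.1582 / 1.762882 = 63,244.2541

$63,244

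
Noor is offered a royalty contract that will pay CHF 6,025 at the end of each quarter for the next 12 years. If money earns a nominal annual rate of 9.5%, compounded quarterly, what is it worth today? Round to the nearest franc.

With 4 periods per year: i = 0.02375, n = 48.
PV = PMT · [1 − (1+i)^(−n)] / i = 6025 · 28.458537 = 171,462.6854

CHF 171,463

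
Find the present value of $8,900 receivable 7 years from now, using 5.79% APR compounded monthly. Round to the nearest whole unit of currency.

i = 0.0579/12 = 0.004825 per month; n = 7·12 = 84.
PV = 8,900 / (1 + 0.004825)^84 = 8,900 / 1.498291 = 5,940.0998

$5,940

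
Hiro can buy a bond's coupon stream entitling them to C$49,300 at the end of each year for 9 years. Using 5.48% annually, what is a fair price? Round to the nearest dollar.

PV = 49300 × [1 − (1+0.0548)^(−9)] / 0.0548 = 49300 × 6.958321 = 343,045.2013

C$343,045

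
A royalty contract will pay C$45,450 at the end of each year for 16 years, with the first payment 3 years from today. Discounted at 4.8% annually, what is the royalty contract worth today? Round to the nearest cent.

C$454,941.76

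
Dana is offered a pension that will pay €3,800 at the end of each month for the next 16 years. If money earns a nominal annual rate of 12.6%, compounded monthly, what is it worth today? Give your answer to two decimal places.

€313,194.41

Periodic rate i = 0.126/12 = 0.0105; n = 16 × 12 = 192 periods.
Annuity factor a(192|0.0105) = 82.419581; PV = 3800 × 82.419581 = 313,194.4097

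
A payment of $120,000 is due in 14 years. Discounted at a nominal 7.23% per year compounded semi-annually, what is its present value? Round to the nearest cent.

$44,396.38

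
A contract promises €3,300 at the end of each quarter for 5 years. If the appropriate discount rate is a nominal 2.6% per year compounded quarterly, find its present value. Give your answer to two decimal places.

With 4 periods per year: i = 0.0065, n = 20.
PV = 3300 × [1 − (1+0.0065)^(−20)] / 0.0065 = 3300 × 18.697707 = 61,702.4333

€61,702.43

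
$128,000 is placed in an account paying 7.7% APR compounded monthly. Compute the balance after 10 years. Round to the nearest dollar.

$275,771

i = 0.077/12 = 0.00641667 per month; n = 10·12 = 120.
FV = PV·(1+i)^n = 128,000 × 2.154460 = 275,770.8768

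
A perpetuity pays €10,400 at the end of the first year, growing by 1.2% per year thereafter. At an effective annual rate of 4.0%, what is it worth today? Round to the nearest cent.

€371,428.57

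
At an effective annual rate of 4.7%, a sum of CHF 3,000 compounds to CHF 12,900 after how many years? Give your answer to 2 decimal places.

31.76 years

n = ln(12900/3000) / ln(1+0.047) = ln(4.30000) / 0.045929 = 31.7581 years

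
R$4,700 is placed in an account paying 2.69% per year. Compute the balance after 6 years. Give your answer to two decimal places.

4,700 × (1+0.0269)^6 = 4,700 × 1.172651 = 5,511.4615

R$5,511.46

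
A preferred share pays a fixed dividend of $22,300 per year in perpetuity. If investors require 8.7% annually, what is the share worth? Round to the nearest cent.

PV = C/r = 22300/0.087 = 256,321.8391

$256,321.84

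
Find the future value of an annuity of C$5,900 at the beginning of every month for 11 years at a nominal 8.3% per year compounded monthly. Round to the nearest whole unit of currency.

C$1,274,597

With 12 periods per year: i = 0.00691667, n = 132.
FV = 5900 × [(1+0.00691667)^132 − 1] / 0.00691667 × (1+i) = 5900 × 216.033466 = 1,274,597.4490
(annuity-due: payments at period start, so ×(1+i).)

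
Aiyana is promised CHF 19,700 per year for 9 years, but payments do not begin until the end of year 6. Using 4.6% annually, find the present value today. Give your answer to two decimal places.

CHF 113,845.50

PV at t=5 (ordinary 9-year annuity): 19700 × a(9|0.046) = 19700 × 7.236158 = 142,552.3218
PV₀ = 142,552.3218 / (1+0.046)^5 = 142,552.3218 / 1.252156 = 113,845.5010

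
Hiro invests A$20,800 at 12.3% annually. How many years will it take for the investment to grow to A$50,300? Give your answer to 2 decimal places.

7.61 years

(1+i)^n = 50300/20800 = 2.41827, so n = ln 2.41827 / ln 1.123 = 7.6123 years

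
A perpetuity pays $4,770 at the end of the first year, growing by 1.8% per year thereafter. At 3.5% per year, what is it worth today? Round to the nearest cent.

PV = PMT / (i − g) = 4770 / (0.035 − 0.018) = 4770 / 0.017000 = 280,588.2353

$280,588.24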